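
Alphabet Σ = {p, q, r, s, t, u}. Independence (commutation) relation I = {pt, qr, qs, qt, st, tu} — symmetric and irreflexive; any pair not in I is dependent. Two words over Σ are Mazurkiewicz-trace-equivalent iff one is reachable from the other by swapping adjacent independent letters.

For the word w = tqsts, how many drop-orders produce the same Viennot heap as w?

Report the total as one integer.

30

#0=t has no predecessor
#1=q has no predecessor
#2=s has no predecessor
#3=t depends on [0:t]
#4=s depends on [2:s]
sources: [0:t, 1:q, 2:s]
N(rest) = Σ N(rest − s) over sources s of rest; N(one piece) = 1:
  size 1 → [1]=1  [3]=1  [4]=1
  size 2 → [0,3]=1  [1,3]=2  [1,4]=2  [2,4]=1  [3,4]=2
  size 3 → [0,1,3]=3  [0,3,4]=3  [1,2,4]=3  [1,3,4]=6  [2,3,4]=3
  first=0(t) contributes 12
  first=1(q) contributes 6
  first=2(s) contributes 12
|[w]| = 30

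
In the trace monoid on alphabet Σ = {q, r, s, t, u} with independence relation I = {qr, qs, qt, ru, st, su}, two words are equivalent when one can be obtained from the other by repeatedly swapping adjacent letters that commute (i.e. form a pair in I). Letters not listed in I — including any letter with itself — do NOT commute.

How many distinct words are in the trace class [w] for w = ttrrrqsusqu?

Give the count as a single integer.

drop 0:t onto floor
drop 1:t onto {0:t}
drop 2:r onto {1:t}
drop 3:r onto {2:r}
drop 4:r onto {3:r}
drop 5:q onto floor
drop 6:s onto {4:r}
drop 7:u onto {1:t, 5:q}
drop 8:s onto {6:s}
drop 9:q onto {7:u}
drop 10:u onto {9:q}
ground layer = {0:t, 5:q}
drop-orders for the pieces not yet dropped (sum over which currently-grounded one goes next):
  1 to go: {8} 1  {10} 1
  2 to go: {6,8} 1  {8,10} 2  {9,10} 1
  3 to go: {4,6,8} 1  {6,8,10} 3  {7,9,10} 1  {8,9,10} 3
  4 to go: {3,4,6,8} 1  {4,6,8,10} 4  {5,7,9,10} 1  {6,8,9,10} 6  {7,8,9,10} 4
  5 to go: {2,3,4,6,8} 1  {3,4,6,8,10} 5  {4,6,8,9,10} 10  {5,7,8,9,10} 5  {6,7,8,9,10} 10
  6 to go: {2,3,4,6,8,10} 6  {3,4,6,8,9,10} 15  {4,6,7,8,9,10} 20  {5,6,7,8,9,10} 15
  7 to go: {2,3,4,6,8,9,10} 21  {3,4,6,7,8,9,10} 35  {4,5,6,7,8,9,10} 35
  8 to go: {2,3,4,6,7,8,9,10} 56  {3,4,5,6,7,8,9,10} 70
  9 to go: {1,2,3,4,6,7,8,9,10} 56  {2,3,4,5,6,7,8,9,10} 126
  if 0:t drops first: 182 orders
  if 5:q drops first: 56 orders
heap linearizations: 238

238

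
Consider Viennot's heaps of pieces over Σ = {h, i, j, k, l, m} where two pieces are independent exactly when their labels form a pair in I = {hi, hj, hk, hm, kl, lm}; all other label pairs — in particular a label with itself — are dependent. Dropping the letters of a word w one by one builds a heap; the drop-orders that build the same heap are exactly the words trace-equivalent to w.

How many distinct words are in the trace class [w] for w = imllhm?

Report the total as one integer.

10

drop 0:i onto floor
drop 1:m onto {0:i}
drop 2:l onto {0:i}
drop 3:l onto {2:l}
drop 4:h onto {3:l}
drop 5:m onto {1:m}
ground layer = {0:i}
drop-orders for the pieces not yet dropped (sum over which currently-grounded one goes next):
  1 to go: {4} 1  {5} 1
  2 to go: {1,5} 1  {3,4} 1  {4,5} 2
  3 to go: {1,4,5} 3  {2,3,4} 1  {3,4,5} 3
  4 to go: {1,3,4,5} 6  {2,3,4,5} 4
  if 0:i drops first: 10 orders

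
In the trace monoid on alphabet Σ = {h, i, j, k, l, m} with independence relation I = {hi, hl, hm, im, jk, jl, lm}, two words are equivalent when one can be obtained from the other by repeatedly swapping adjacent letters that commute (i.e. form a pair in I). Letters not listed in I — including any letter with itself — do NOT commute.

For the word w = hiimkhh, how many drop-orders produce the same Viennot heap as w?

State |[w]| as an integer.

12

#0=h has no predecessor
#1=i has no predecessor
#2=i depends on [1:i]
#3=m has no predecessor
#4=k depends on [0:h, 2:i, 3:m]
#5=h depends on [4:k]
#6=h depends on [5:h]
sources: [0:h, 1:i, 3:m]
N(rest) = Σ N(rest − s) over sources s of rest; N(one piece) = 1:
  size 1 → [6]=1
  size 2 → [5,6]=1
  size 3 → [4,5,6]=1
  size 4 → [0,4,5,6]=1  [2,4,5,6]=1  [3,4,5,6]=1
  size 5 → [0,2,4,5,6]=2  [0,3,4,5,6]=2  [1,2,4,5,6]=1  [2,3,4,5,6]=2
  first=0(h) contributes 3
  first=1(i) contributes 6
  first=3(m) contributes 3
|[w]| = 12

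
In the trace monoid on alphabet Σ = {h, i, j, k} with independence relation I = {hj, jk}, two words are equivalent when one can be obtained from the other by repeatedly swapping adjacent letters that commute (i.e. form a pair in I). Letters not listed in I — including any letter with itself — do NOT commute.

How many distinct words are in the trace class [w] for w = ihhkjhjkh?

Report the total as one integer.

28

piece 0:i — minimal
piece 1:h rests on {0:i}
piece 2:h rests on {1:h}
piece 3:k rests on {2:h}
piece 4:j rests on {0:i}
piece 5:h rests on {3:k}
piece 6:j rests on {4:j}
piece 7:k rests on {5:h}
piece 8:h rests on {7:k}
minimal pieces: {0:i}
ways to finish when only these pieces remain (= sum over removing one remaining piece with nothing left below it):
  1 left: {6}→1  {8}→1
  2 left: {4,6}→1  {6,8}→2  {7,8}→1
  3 left: {4,6,8}→3  {5,7,8}→1  {6,7,8}→3
  4 left: {3,5,7,8}→1  {4,6,7,8}→6  {5,6,7,8}→4
  5 left: {2,3,5,7,8}→1  {3,5,6,7,8}→5  {4,5,6,7,8}→10
  6 left: {1,2,3,5,7,8}→1  {2,3,5,6,7,8}→6  {3,4,5,6,7,8}→15
  7 left: {1,2,3,5,6,7,8}→7  {2,3,4,5,6,7,8}→21
  placing 0:i first → 28 extensions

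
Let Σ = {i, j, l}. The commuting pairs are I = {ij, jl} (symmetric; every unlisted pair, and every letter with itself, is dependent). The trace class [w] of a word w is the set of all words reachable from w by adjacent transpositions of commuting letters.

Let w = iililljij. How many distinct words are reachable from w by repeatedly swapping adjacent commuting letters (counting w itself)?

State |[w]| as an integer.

36

piece 0:i — minimal
piece 1:i rests on {0:i}
piece 2:l rests on {1:i}
piece 3:i rests on {2:l}
piece 4:l rests on {3:i}
piece 5:l rests on {4:l}
piece 6:j — minimal
piece 7:i rests on {5:l}
piece 8:j rests on {6:j}
minimal pieces: {0:i, 6:j}
ways to finish when only these pieces remain (= sum over removing one remaining piece with nothing left below it):
  1 left: {7}→1  {8}→1
  2 left: {5,7}→1  {6,8}→1  {7,8}→2
  3 left: {4,5,7}→1  {5,7,8}→3  {6,7,8}→3
  4 left: {3,4,5,7}→1  {4,5,7,8}→4  {5,6,7,8}→6
  5 left: {2,3,4,5,7}→1  {3,4,5,7,8}→5  {4,5,6,7,8}→10
  6 left: {1,2,3,4,5,7}→1  {2,3,4,5,7,8}→6  {3,4,5,6,7,8}→15
  7 left: {0,1,2,3,4,5,7}→1  {1,2,3,4,5,7,8}→7  {2,3,4,5,6,7,8}→21
  placing 0:i first → 28 extensions
  placing 6:j first → 8 extensions
total linear extensions = 36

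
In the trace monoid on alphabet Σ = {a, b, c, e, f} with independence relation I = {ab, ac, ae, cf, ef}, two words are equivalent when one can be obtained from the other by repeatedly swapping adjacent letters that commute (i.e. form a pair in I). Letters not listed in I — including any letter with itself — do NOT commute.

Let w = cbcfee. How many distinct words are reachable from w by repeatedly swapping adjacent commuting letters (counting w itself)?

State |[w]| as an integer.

4

piece 0:c — minimal
piece 1:b rests on {0:c}
piece 2:c rests on {1:b}
piece 3:f rests on {1:b}
piece 4:e rests on {2:c}
piece 5:e rests on {4:e}
minimal pieces: {0:c}
ways to finish when only these pieces remain (= sum over removing one remaining piece with nothing left below it):
  1 left: {3}→1  {5}→1
  2 left: {3,5}→2  {4,5}→1
  3 left: {2,4,5}→1  {3,4,5}→3
  4 left: {2,3,4,5}→4
  placing 0:c first → 4 extensions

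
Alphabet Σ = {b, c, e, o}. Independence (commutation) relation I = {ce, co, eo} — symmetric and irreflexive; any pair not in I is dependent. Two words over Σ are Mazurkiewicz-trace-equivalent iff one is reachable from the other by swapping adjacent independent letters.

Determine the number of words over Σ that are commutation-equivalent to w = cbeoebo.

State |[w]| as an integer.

3

0(c) covers ∅
1(b) covers 0:c
2(e) covers 1:b
3(o) covers 1:b
4(e) covers 2:e
5(b) covers 3:o, 4:e
6(o) covers 5:b
floor of heap: 0:c
completions by unplaced set U, small U first (add the entries for U minus each lowest piece of U):
  |U|=1: {6}:1
  |U|=2: {5,6}:1
  |U|=3: {3,5,6}:1  {4,5,6}:1
  |U|=4: {2,4,5,6}:1  {3,4,5,6}:2
  |U|=5: {2,3,4,5,6}:3
  start at 0(c): 3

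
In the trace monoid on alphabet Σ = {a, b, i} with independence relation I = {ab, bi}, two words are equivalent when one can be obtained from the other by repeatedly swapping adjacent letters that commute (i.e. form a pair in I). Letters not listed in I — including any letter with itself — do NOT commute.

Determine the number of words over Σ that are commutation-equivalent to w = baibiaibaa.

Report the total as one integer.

120

drop 0:b onto floor
drop 1:a onto floor
drop 2:i onto {1:a}
drop 3:b onto {0:b}
drop 4:i onto {2:i}
drop 5:a onto {4:i}
drop 6:i onto {5:a}
drop 7:b onto {3:b}
drop 8:a onto {6:i}
drop 9:a onto {8:a}
ground layer = {0:b, 1:a}
drop-orders for the pieces not yet dropped (sum over which currently-grounded one goes next):
  1 to go: {7} 1  {9} 1
  2 to go: {3,7} 1  {7,9} 2  {8,9} 1
  3 to go: {0,3,7} 1  {3,7,9} 3  {6,8,9} 1  {7,8,9} 3
  4 to go: {0,3,7,9} 4  {3,7,8,9} 6  {5,6,8,9} 1  {6,7,8,9} 4
  5 to go: {0,3,7,8,9} 10  {3,6,7,8,9} 10  {4,5,6,8,9} 1  {5,6,7,8,9} 5
  6 to go: {0,3,6,7,8,9} 20  {2,4,5,6,8,9} 1  {3,5,6,7,8,9} 15  {4,5,6,7,8,9} 6
  7 to go: {0,3,5,6,7,8,9} 35  {1,2,4,5,6,8,9} 1  {2,4,5,6,7,8,9} 7  {3,4,5,6,7,8,9} 21
  8 to go: {0,3,4,5,6,7,8,9} 56  {1,2,4,5,6,7,8,9} 8  {2,3,4,5,6,7,8,9} 28
  if 0:b drops first: 36 orders
  if 1:a drops first: 84 orders
heap linearizations: 120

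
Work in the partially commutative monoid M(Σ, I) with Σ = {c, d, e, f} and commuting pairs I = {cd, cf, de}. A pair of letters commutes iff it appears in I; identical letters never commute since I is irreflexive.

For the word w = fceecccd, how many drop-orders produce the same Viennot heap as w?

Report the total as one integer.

0(f) covers ∅
1(c) covers ∅
2(e) covers 0:f, 1:c
3(e) covers 2:e
4(c) covers 3:e
5(c) covers 4:c
6(c) covers 5:c
7(d) covers 0:f
floor of heap: 0:f, 1:c
completions by unplaced set U, small U first (add the entries for U minus each lowest piece of U):
  |U|=1: {6}:1  {7}:1
  |U|=2: {5,6}:1  {6,7}:2
  |U|=3: {4,5,6}:1  {5,6,7}:3
  |U|=4: {3,4,5,6}:1  {4,5,6,7}:4
  |U|=5: {2,3,4,5,6}:1  {3,4,5,6,7}:5
  |U|=6: {1,2,3,4,5,6}:1  {2,3,4,5,6,7}:6
  start at 0(f): 7
  start at 1(c): 6
sum over floor = 13

13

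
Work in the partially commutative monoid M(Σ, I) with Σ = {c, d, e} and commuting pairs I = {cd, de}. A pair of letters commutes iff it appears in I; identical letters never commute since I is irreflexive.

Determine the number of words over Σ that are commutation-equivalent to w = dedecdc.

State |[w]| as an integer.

35

#0=d has no predecessor
#1=e has no predecessor
#2=d depends on [0:d]
#3=e depends on [1:e]
#4=c depends on [3:e]
#5=d depends on [2:d]
#6=c depends on [4:c]
sources: [0:d, 1:e]
N(rest) = Σ N(rest − s) over sources s of rest; N(one piece) = 1:
  size 1 → [5]=1  [6]=1
  size 2 → [2,5]=1  [4,6]=1  [5,6]=2
  size 3 → [0,2,5]=1  [2,5,6]=3  [3,4,6]=1  [4,5,6]=3
  size 4 → [0,2,5,6]=4  [1,3,4,6]=1  [2,4,5,6]=6  [3,4,5,6]=4
  size 5 → [0,2,4,5,6]=10  [1,3,4,5,6]=5  [2,3,4,5,6]=10
  first=0(d) contributes 15
  first=1(e) contributes 20
|[w]| = 35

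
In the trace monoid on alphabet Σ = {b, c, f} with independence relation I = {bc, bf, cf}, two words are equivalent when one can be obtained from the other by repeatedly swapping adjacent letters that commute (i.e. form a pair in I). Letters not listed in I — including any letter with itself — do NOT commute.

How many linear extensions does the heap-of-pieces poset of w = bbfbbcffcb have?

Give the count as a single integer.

drop 0:b onto floor
drop 1:b onto {0:b}
drop 2:f onto floor
drop 3:b onto {1:b}
drop 4:b onto {3:b}
drop 5:c onto floor
drop 6:f onto {2:f}
drop 7:f onto {6:f}
drop 8:c onto {5:c}
drop 9:b onto {4:b}
ground layer = {0:b, 2:f, 5:c}
drop-orders for the pieces not yet dropped (sum over which currently-grounded one goes next):
  1 to go: {7} 1  {8} 1  {9} 1
  2 to go: {4,9} 1  {5,8} 1  {6,7} 1  {7,8} 2  {7,9} 2  {8,9} 2
  3 to go: {2,6,7} 1  {3,4,9} 1  {4,7,9} 3  {4,8,9} 3  {5,7,8} 3  {5,8,9} 3  {6,7,8} 3  {6,7,9} 3  {7,8,9} 6
  4 to go: {1,3,4,9} 1  {2,6,7,8} 4  {2,6,7,9} 4  {3,4,7,9} 4  {3,4,8,9} 4  {4,5,8,9} 6  {4,6,7,9} 6  {4,7,8,9} 12  {5,6,7,8} 6  {5,7,8,9} 12  {6,7,8,9} 12
  5 to go: {0,1,3,4,9} 1  {1,3,4,7,9} 5  {1,3,4,8,9} 5  {2,4,6,7,9} 10  {2,5,6,7,8} 10  {2,6,7,8,9} 20  {3,4,5,8,9} 10  {3,4,6,7,9} 10  {3,4,7,8,9} 20  {4,5,7,8,9} 30  {4,6,7,8,9} 30  {5,6,7,8,9} 30
  6 to go: {0,1,3,4,7,9} 6  {0,1,3,4,8,9} 6  {1,3,4,5,8,9} 15  {1,3,4,6,7,9} 15  {1,3,4,7,8,9} 30  {2,3,4,6,7,9} 20  {2,4,6,7,8,9} 60  {2,5,6,7,8,9} 60  {3,4,5,7,8,9} 60  {3,4,6,7,8,9} 60  {4,5,6,7,8,9} 90
  7 to go: {0,1,3,4,5,8,9} 21  {0,1,3,4,6,7,9} 21  {0,1,3,4,7,8,9} 42  {1,2,3,4,6,7,9} 35  {1,3,4,5,7,8,9} 105  {1,3,4,6,7,8,9} 105  {2,3,4,6,7,8,9} 140  {2,4,5,6,7,8,9} 210  {3,4,5,6,7,8,9} 210
  8 to go: {0,1,2,3,4,6,7,9} 56  {0,1,3,4,5,7,8,9} 168  {0,1,3,4,6,7,8,9} 168  {1,2,3,4,6,7,8,9} 280  {1,3,4,5,6,7,8,9} 420  {2,3,4,5,6,7,8,9} 560
  if 0:b drops first: 1260 orders
  if 2:f drops first: 756 orders
  if 5:c drops first: 504 orders
heap linearizations: 2520

2520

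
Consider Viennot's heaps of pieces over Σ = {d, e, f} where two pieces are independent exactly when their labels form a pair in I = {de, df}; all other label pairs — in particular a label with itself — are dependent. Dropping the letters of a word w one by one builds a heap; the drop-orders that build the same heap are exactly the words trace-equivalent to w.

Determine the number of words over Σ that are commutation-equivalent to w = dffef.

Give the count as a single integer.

#0=d has no predecessor
#1=f has no predecessor
#2=f depends on [1:f]
#3=e depends on [2:f]
#4=f depends on [3:e]
sources: [0:d, 1:f]
N(rest) = Σ N(rest − s) over sources s of rest; N(one piece) = 1:
  size 1 → [0]=1  [4]=1
  size 2 → [0,4]=2  [3,4]=1
  size 3 → [0,3,4]=3  [2,3,4]=1
  first=0(d) contributes 1
  first=1(f) contributes 4
|[w]| = 5

5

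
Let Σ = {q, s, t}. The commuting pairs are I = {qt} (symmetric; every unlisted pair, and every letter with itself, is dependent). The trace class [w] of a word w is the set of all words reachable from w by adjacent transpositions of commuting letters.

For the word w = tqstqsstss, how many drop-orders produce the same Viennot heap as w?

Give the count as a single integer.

#0=t has no predecessor
#1=q has no predecessor
#2=s depends on [0:t, 1:q]
#3=t depends on [2:s]
#4=q depends on [2:s]
#5=s depends on [3:t, 4:q]
#6=s depends on [5:s]
#7=t depends on [6:s]
#8=s depends on [7:t]
#9=s depends on [8:s]
sources: [0:t, 1:q]
N(rest) = Σ N(rest − s) over sources s of rest; N(one piece) = 1:
  size 1 → [9]=1
  size 2 → [8,9]=1
  size 3 → [7,8,9]=1
  size 4 → [6,7,8,9]=1
  size 5 → [5,6,7,8,9]=1
  size 6 → [3,5,6,7,8,9]=1  [4,5,6,7,8,9]=1
  size 7 → [3,4,5,6,7,8,9]=2
  size 8 → [2,3,4,5,6,7,8,9]=2
  first=0(t) contributes 2
  first=1(q) contributes 2
|[w]| = 4

4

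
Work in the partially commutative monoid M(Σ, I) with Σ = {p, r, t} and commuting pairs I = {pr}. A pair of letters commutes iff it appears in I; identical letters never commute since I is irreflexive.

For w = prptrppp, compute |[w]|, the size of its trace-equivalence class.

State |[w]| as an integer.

drop 0:p onto floor
drop 1:r onto floor
drop 2:p onto {0:p}
drop 3:t onto {1:r, 2:p}
drop 4:r onto {3:t}
drop 5:p onto {3:t}
drop 6:p onto {5:p}
drop 7:p onto {6:p}
ground layer = {0:p, 1:r}
drop-orders for the pieces not yet dropped (sum over which currently-grounded one goes next):
  1 to go: {4} 1  {7} 1
  2 to go: {4,7} 2  {6,7} 1
  3 to go: {4,6,7} 3  {5,6,7} 1
  4 to go: {4,5,6,7} 4
  5 to go: {3,4,5,6,7} 4
  6 to go: {1,3,4,5,6,7} 4  {2,3,4,5,6,7} 4
  if 0:p drops first: 8 orders
  if 1:r drops first: 4 orders
heap linearizations: 12

12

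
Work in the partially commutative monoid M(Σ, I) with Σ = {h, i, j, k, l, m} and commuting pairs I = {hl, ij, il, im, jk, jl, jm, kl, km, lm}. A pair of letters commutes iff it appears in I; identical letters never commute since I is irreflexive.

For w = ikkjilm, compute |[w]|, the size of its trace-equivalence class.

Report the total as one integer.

#0=i has no predecessor
#1=k depends on [0:i]
#2=k depends on [1:k]
#3=j has no predecessor
#4=i depends on [2:k]
#5=l has no predecessor
#6=m has no predecessor
sources: [0:i, 3:j, 5:l, 6:m]
N(rest) = Σ N(rest − s) over sources s of rest; N(one piece) = 1:
  size 1 → [3]=1  [4]=1  [5]=1  [6]=1
  size 2 → [2,4]=1  [3,4]=2  [3,5]=2  [3,6]=2  [4,5]=2  [4,6]=2  [5,6]=2
  size 3 → [1,2,4]=1  [2,3,4]=3  [2,4,5]=3  [2,4,6]=3  [3,4,5]=6  [3,4,6]=6  [3,5,6]=6  [4,5,6]=6
  size 4 → [0,1,2,4]=1  [1,2,3,4]=4  [1,2,4,5]=4  [1,2,4,6]=4  [2,3,4,5]=12  [2,3,4,6]=12  [2,4,5,6]=12  [3,4,5,6]=24
  size 5 → [0,1,2,3,4]=5  [0,1,2,4,5]=5  [0,1,2,4,6]=5  [1,2,3,4,5]=20  [1,2,3,4,6]=20  [1,2,4,5,6]=20  [2,3,4,5,6]=60
  first=0(i) contributes 120
  first=3(j) contributes 30
  first=5(l) contributes 30
  first=6(m) contributes 30
|[w]| = 210

210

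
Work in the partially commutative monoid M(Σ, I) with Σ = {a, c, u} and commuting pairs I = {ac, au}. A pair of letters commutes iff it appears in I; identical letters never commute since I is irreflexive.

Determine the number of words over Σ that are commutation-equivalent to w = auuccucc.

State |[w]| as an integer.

#0=a has no predecessor
#1=u has no predecessor
#2=u depends on [1:u]
#3=c depends on [2:u]
#4=c depends on [3:c]
#5=u depends on [4:c]
#6=c depends on [5:u]
#7=c depends on [6:c]
sources: [0:a, 1:u]
N(rest) = Σ N(rest − s) over sources s of rest; N(one piece) = 1:
  size 1 → [0]=1  [7]=1
  size 2 → [0,7]=2  [6,7]=1
  size 3 → [0,6,7]=3  [5,6,7]=1
  size 4 → [0,5,6,7]=4  [4,5,6,7]=1
  size 5 → [0,4,5,6,7]=5  [3,4,5,6,7]=1
  size 6 → [0,3,4,5,6,7]=6  [2,3,4,5,6,7]=1
  first=0(a) contributes 1
  first=1(u) contributes 7
|[w]| = 8

8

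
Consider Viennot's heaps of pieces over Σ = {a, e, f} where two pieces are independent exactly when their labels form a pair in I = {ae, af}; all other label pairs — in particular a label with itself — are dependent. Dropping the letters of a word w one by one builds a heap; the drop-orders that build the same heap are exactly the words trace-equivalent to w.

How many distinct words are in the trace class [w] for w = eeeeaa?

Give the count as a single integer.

#0=e has no predecessor
#1=e depends on [0:e]
#2=e depends on [1:e]
#3=e depends on [2:e]
#4=a has no predecessor
#5=a depends on [4:a]
sources: [0:e, 4:a]
N(rest) = Σ N(rest − s) over sources s of rest; N(one piece) = 1:
  size 1 → [3]=1  [5]=1
  size 2 → [2,3]=1  [3,5]=2  [4,5]=1
  size 3 → [1,2,3]=1  [2,3,5]=3  [3,4,5]=3
  size 4 → [0,1,2,3]=1  [1,2,3,5]=4  [2,3,4,5]=6
  first=0(e) contributes 10
  first=4(a) contributes 5
|[w]| = 15

15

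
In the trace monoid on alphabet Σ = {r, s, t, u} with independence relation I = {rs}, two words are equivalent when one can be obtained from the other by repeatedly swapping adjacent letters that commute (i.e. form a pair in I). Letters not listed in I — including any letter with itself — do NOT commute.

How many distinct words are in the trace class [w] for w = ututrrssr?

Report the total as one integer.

drop 0:u onto floor
drop 1:t onto {0:u}
drop 2:u onto {1:t}
drop 3:t onto {2:u}
drop 4:r onto {3:t}
drop 5:r onto {4:r}
drop 6:s onto {3:t}
drop 7:s onto {6:s}
drop 8:r onto {5:r}
ground layer = {0:u}
drop-orders for the pieces not yet dropped (sum over which currently-grounded one goes next):
  1 to go: {7} 1  {8} 1
  2 to go: {5,8} 1  {6,7} 1  {7,8} 2
  3 to go: {4,5,8} 1  {5,7,8} 3  {6,7,8} 3
  4 to go: {4,5,7,8} 4  {5,6,7,8} 6
  5 to go: {4,5,6,7,8} 10
  6 to go: {3,4,5,6,7,8} 10
  7 to go: {2,3,4,5,6,7,8} 10
  if 0:u drops first: 10 orders

10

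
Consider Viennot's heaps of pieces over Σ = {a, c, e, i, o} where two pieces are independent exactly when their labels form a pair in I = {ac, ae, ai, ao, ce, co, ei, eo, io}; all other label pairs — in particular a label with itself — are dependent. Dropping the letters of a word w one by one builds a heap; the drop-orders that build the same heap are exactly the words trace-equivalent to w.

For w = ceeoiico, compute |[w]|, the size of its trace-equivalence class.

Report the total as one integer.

piece 0:c — minimal
piece 1:e — minimal
piece 2:e rests on {1:e}
piece 3:o — minimal
piece 4:i rests on {0:c}
piece 5:i rests on {4:i}
piece 6:c rests on {5:i}
piece 7:o rests on {3:o}
minimal pieces: {0:c, 1:e, 3:o}
ways to finish when only these pieces remain (= sum over removing one remaining piece with nothing left below it):
  1 left: {2}→1  {6}→1  {7}→1
  2 left: {1,2}→1  {2,6}→2  {2,7}→2  {3,7}→1  {5,6}→1  {6,7}→2
  3 left: {1,2,6}→3  {1,2,7}→3  {2,3,7}→3  {2,5,6}→3  {2,6,7}→6  {3,6,7}→3  {4,5,6}→1  {5,6,7}→3
  4 left: {0,4,5,6}→1  {1,2,3,7}→6  {1,2,5,6}→6  {1,2,6,7}→12  {2,3,6,7}→12  {2,4,5,6}→4  {2,5,6,7}→12  {3,5,6,7}→6  {4,5,6,7}→4
  5 left: {0,2,4,5,6}→5  {0,4,5,6,7}→5  {1,2,3,6,7}→30  {1,2,4,5,6}→10  {1,2,5,6,7}→30  {2,3,5,6,7}→30  {2,4,5,6,7}→20  {3,4,5,6,7}→10
  6 left: {0,1,2,4,5,6}→15  {0,2,4,5,6,7}→30  {0,3,4,5,6,7}→15  {1,2,3,5,6,7}→90  {1,2,4,5,6,7}→60  {2,3,4,5,6,7}→60
  placing 0:c first → 210 extensions
  placing 1:e first → 105 extensions
  placing 3:o first → 105 extensions
total linear extensions = 420

420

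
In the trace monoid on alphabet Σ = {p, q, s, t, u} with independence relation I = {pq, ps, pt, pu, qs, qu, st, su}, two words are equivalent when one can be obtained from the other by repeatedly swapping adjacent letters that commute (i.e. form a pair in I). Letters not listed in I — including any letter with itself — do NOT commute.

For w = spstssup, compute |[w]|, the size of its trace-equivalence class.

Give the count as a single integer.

420

0(s) covers ∅
1(p) covers ∅
2(s) covers 0:s
3(t) covers ∅
4(s) covers 2:s
5(s) covers 4:s
6(u) covers 3:t
7(p) covers 1:p
floor of heap: 0:s, 1:p, 3:t
completions by unplaced set U, small U first (add the entries for U minus each lowest piece of U):
  |U|=1: {5}:1  {6}:1  {7}:1
  |U|=2: {1,7}:1  {3,6}:1  {4,5}:1  {5,6}:2  {5,7}:2  {6,7}:2
  |U|=3: {1,5,7}:3  {1,6,7}:3  {2,4,5}:1  {3,5,6}:3  {3,6,7}:3  {4,5,6}:3  {4,5,7}:3  {5,6,7}:6
  |U|=4: {0,2,4,5}:1  {1,3,6,7}:6  {1,4,5,7}:6  {1,5,6,7}:12  {2,4,5,6}:4  {2,4,5,7}:4  {3,4,5,6}:6  {3,5,6,7}:12  {4,5,6,7}:12
  |U|=5: {0,2,4,5,6}:5  {0,2,4,5,7}:5  {1,2,4,5,7}:10  {1,3,5,6,7}:30  {1,4,5,6,7}:30  {2,3,4,5,6}:10  {2,4,5,6,7}:20  {3,4,5,6,7}:30
  |U|=6: {0,1,2,4,5,7}:15  {0,2,3,4,5,6}:15  {0,2,4,5,6,7}:30  {1,2,4,5,6,7}:60  {1,3,4,5,6,7}:90  {2,3,4,5,6,7}:60
  start at 0(s): 210
  start at 1(p): 105
  start at 3(t): 105
sum over floor = 420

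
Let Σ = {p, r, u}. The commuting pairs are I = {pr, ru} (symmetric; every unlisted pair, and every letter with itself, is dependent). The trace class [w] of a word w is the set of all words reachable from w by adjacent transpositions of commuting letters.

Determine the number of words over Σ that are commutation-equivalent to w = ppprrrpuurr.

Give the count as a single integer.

#0=p has no predecessor
#1=p depends on [0:p]
#2=p depends on [1:p]
#3=r has no predecessor
#4=r depends on [3:r]
#5=r depends on [4:r]
#6=p depends on [2:p]
#7=u depends on [6:p]
#8=u depends on [7:u]
#9=r depends on [5:r]
#10=r depends on [9:r]
sources: [0:p, 3:r]
N(rest) = Σ N(rest − s) over sources s of rest; N(one piece) = 1:
  size 1 → [8]=1  [10]=1
  size 2 → [7,8]=1  [8,10]=2  [9,10]=1
  size 3 → [5,9,10]=1  [6,7,8]=1  [7,8,10]=3  [8,9,10]=3
  size 4 → [2,6,7,8]=1  [4,5,9,10]=1  [5,8,9,10]=4  [6,7,8,10]=4  [7,8,9,10]=6
  size 5 → [1,2,6,7,8]=1  [2,6,7,8,10]=5  [3,4,5,9,10]=1  [4,5,8,9,10]=5  [5,7,8,9,10]=10  [6,7,8,9,10]=10
  size 6 → [0,1,2,6,7,8]=1  [1,2,6,7,8,10]=6  [2,6,7,8,9,10]=15  [3,4,5,8,9,10]=6  [4,5,7,8,9,10]=15  [5,6,7,8,9,10]=20
  size 7 → [0,1,2,6,7,8,10]=7  [1,2,6,7,8,9,10]=21  [2,5,6,7,8,9,10]=35  [3,4,5,7,8,9,10]=21  [4,5,6,7,8,9,10]=35
  size 8 → [0,1,2,6,7,8,9,10]=28  [1,2,5,6,7,8,9,10]=56  [2,4,5,6,7,8,9,10]=70  [3,4,5,6,7,8,9,10]=56
  size 9 → [0,1,2,5,6,7,8,9,10]=84  [1,2,4,5,6,7,8,9,10]=126  [2,3,4,5,6,7,8,9,10]=126
  first=0(p) contributes 252
  first=3(r) contributes 210
|[w]| = 462

462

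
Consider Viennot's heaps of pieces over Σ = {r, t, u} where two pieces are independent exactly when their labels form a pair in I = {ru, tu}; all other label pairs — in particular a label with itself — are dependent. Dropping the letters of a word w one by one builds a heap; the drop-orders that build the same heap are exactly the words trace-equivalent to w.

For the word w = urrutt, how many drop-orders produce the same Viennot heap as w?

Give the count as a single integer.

15

0(u) covers ∅
1(r) covers ∅
2(r) covers 1:r
3(u) covers 0:u
4(t) covers 2:r
5(t) covers 4:t
floor of heap: 0:u, 1:r
completions by unplaced set U, small U first (add the entries for U minus each lowest piece of U):
  |U|=1: {3}:1  {5}:1
  |U|=2: {0,3}:1  {3,5}:2  {4,5}:1
  |U|=3: {0,3,5}:3  {2,4,5}:1  {3,4,5}:3
  |U|=4: {0,3,4,5}:6  {1,2,4,5}:1  {2,3,4,5}:4
  start at 0(u): 5
  start at 1(r): 10
sum over floor = 15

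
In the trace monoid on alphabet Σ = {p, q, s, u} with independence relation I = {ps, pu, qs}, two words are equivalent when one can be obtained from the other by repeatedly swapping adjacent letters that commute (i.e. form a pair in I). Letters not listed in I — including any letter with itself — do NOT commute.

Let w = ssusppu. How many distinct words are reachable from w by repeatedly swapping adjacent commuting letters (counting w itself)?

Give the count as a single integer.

21

0(s) covers ∅
1(s) covers 0:s
2(u) covers 1:s
3(s) covers 2:u
4(p) covers ∅
5(p) covers 4:p
6(u) covers 3:s
floor of heap: 0:s, 4:p
completions by unplaced set U, small U first (add the entries for U minus each lowest piece of U):
  |U|=1: {5}:1  {6}:1
  |U|=2: {3,6}:1  {4,5}:1  {5,6}:2
  |U|=3: {2,3,6}:1  {3,5,6}:3  {4,5,6}:3
  |U|=4: {1,2,3,6}:1  {2,3,5,6}:4  {3,4,5,6}:6
  |U|=5: {0,1,2,3,6}:1  {1,2,3,5,6}:5  {2,3,4,5,6}:10
  start at 0(s): 15
  start at 4(p): 6
sum over floor = 21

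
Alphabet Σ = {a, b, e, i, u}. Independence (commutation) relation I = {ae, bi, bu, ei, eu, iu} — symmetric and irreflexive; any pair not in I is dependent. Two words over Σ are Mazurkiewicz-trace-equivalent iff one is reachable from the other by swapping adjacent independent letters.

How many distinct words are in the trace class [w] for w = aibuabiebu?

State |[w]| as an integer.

piece 0:a — minimal
piece 1:i rests on {0:a}
piece 2:b rests on {0:a}
piece 3:u rests on {0:a}
piece 4:a rests on {1:i, 2:b, 3:u}
piece 5:b rests on {4:a}
piece 6:i rests on {4:a}
piece 7:e rests on {5:b}
piece 8:b rests on {7:e}
piece 9:u rests on {4:a}
minimal pieces: {0:a}
ways to finish when only these pieces remain (= sum over removing one remaining piece with nothing left below it):
  1 left: {6}→1  {8}→1  {9}→1
  2 left: {6,8}→2  {6,9}→2  {7,8}→1  {8,9}→2
  3 left: {5,7,8}→1  {6,7,8}→3  {6,8,9}→6  {7,8,9}→3
  4 left: {5,6,7,8}→4  {5,7,8,9}→4  {6,7,8,9}→12
  5 left: {5,6,7,8,9}→20
  6 left: {4,5,6,7,8,9}→20
  7 left: {1,4,5,6,7,8,9}→20  {2,4,5,6,7,8,9}→20  {3,4,5,6,7,8,9}→20
  8 left: {1,2,4,5,6,7,8,9}→40  {1,3,4,5,6,7,8,9}→40  {2,3,4,5,6,7,8,9}→40
  placing 0:a first → 120 extensions

120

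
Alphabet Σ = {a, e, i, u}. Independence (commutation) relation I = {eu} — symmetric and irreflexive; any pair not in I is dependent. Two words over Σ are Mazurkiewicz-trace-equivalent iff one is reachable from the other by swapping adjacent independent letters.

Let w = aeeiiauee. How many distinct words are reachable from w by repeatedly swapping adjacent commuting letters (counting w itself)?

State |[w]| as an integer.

3

drop 0:a onto floor
drop 1:e onto {0:a}
drop 2:e onto {1:e}
drop 3:i onto {2:e}
drop 4:i onto {3:i}
drop 5:a onto {4:i}
drop 6:u onto {5:a}
drop 7:e onto {5:a}
drop 8:e onto {7:e}
ground layer = {0:a}
drop-orders for the pieces not yet dropped (sum over which currently-grounded one goes next):
  1 to go: {6} 1  {8} 1
  2 to go: {6,8} 2  {7,8} 1
  3 to go: {6,7,8} 3
  4 to go: {5,6,7,8} 3
  5 to go: {4,5,6,7,8} 3
  6 to go: {3,4,5,6,7,8} 3
  7 to go: {2,3,4,5,6,7,8} 3
  if 0:a drops first: 3 orders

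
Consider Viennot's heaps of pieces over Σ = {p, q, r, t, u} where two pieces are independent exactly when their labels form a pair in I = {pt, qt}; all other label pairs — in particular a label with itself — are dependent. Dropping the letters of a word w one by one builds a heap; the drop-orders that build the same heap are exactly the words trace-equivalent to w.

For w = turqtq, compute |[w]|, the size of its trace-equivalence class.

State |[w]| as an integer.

3

piece 0:t — minimal
piece 1:u rests on {0:t}
piece 2:r rests on {1:u}
piece 3:q rests on {2:r}
piece 4:t rests on {2:r}
piece 5:q rests on {3:q}
minimal pieces: {0:t}
ways to finish when only these pieces remain (= sum over removing one remaining piece with nothing left below it):
  1 left: {4}→1  {5}→1
  2 left: {3,5}→1  {4,5}→2
  3 left: {3,4,5}→3
  4 left: {2,3,4,5}→3
  placing 0:t first → 3 extensions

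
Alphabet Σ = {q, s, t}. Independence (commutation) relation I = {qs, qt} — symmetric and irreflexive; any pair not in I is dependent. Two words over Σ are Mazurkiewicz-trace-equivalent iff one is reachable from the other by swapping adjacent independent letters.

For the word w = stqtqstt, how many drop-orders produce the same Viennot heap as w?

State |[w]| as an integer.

28

0(s) covers ∅
1(t) covers 0:s
2(q) covers ∅
3(t) covers 1:t
4(q) covers 2:q
5(s) covers 3:t
6(t) covers 5:s
7(t) covers 6:t
floor of heap: 0:s, 2:q
completions by unplaced set U, small U first (add the entries for U minus each lowest piece of U):
  |U|=1: {4}:1  {7}:1
  |U|=2: {2,4}:1  {4,7}:2  {6,7}:1
  |U|=3: {2,4,7}:3  {4,6,7}:3  {5,6,7}:1
  |U|=4: {2,4,6,7}:6  {3,5,6,7}:1  {4,5,6,7}:4
  |U|=5: {1,3,5,6,7}:1  {2,4,5,6,7}:10  {3,4,5,6,7}:5
  |U|=6: {0,1,3,5,6,7}:1  {1,3,4,5,6,7}:6  {2,3,4,5,6,7}:15
  start at 0(s): 21
  start at 2(q): 7
sum over floor = 28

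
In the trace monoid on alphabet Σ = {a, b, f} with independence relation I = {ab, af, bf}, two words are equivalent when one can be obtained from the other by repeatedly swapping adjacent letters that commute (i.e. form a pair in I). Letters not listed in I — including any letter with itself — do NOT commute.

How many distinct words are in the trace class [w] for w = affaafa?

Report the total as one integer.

0(a) covers ∅
1(f) covers ∅
2(f) covers 1:f
3(a) covers 0:a
4(a) covers 3:a
5(f) covers 2:f
6(a) covers 4:a
floor of heap: 0:a, 1:f
completions by unplaced set U, small U first (add the entries for U minus each lowest piece of U):
  |U|=1: {5}:1  {6}:1
  |U|=2: {2,5}:1  {4,6}:1  {5,6}:2
  |U|=3: {1,2,5}:1  {2,5,6}:3  {3,4,6}:1  {4,5,6}:3
  |U|=4: {0,3,4,6}:1  {1,2,5,6}:4  {2,4,5,6}:6  {3,4,5,6}:4
  |U|=5: {0,3,4,5,6}:5  {1,2,4,5,6}:10  {2,3,4,5,6}:10
  start at 0(a): 20
  start at 1(f): 15
sum over floor = 35

35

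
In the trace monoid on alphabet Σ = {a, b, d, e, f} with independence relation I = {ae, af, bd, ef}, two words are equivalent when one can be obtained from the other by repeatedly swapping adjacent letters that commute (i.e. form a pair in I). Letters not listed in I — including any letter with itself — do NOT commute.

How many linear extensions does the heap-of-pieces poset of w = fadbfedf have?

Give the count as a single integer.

8

drop 0:f onto floor
drop 1:a onto floor
drop 2:d onto {0:f, 1:a}
drop 3:b onto {0:f, 1:a}
drop 4:f onto {2:d, 3:b}
drop 5:e onto {2:d, 3:b}
drop 6:d onto {4:f, 5:e}
drop 7:f onto {6:d}
ground layer = {0:f, 1:a}
drop-orders for the pieces not yet dropped (sum over which currently-grounded one goes next):
  1 to go: {7} 1
  2 to go: {6,7} 1
  3 to go: {4,6,7} 1  {5,6,7} 1
  4 to go: {4,5,6,7} 2
  5 to go: {2,4,5,6,7} 2  {3,4,5,6,7} 2
  6 to go: {2,3,4,5,6,7} 4
  if 0:f drops first: 4 orders
  if 1:a drops first: 4 orders
heap linearizations: 8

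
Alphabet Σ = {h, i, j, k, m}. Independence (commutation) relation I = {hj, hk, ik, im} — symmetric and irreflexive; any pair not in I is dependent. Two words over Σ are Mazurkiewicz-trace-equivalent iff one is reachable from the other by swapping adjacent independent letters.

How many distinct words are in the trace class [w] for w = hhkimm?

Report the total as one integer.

piece 0:h — minimal
piece 1:h rests on {0:h}
piece 2:k — minimal
piece 3:i rests on {1:h}
piece 4:m rests on {1:h, 2:k}
piece 5:m rests on {4:m}
minimal pieces: {0:h, 2:k}
ways to finish when only these pieces remain (= sum over removing one remaining piece with nothing left below it):
  1 left: {3}→1  {5}→1
  2 left: {3,5}→2  {4,5}→1
  3 left: {2,4,5}→1  {3,4,5}→3
  4 left: {1,3,4,5}→3  {2,3,4,5}→4
  placing 0:h first → 7 extensions
  placing 2:k first → 3 extensions
total linear extensions = 10

10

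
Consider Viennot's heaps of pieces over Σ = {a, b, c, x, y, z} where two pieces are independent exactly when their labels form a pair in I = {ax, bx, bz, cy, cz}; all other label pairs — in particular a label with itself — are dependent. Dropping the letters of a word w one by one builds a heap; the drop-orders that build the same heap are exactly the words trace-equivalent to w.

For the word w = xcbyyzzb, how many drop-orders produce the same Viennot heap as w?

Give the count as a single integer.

drop 0:x onto floor
drop 1:c onto {0:x}
drop 2:b onto {1:c}
drop 3:y onto {2:b}
drop 4:y onto {3:y}
drop 5:z onto {4:y}
drop 6:z onto {5:z}
drop 7:b onto {4:y}
ground layer = {0:x}
drop-orders for the pieces not yet dropped (sum over which currently-grounded one goes next):
  1 to go: {6} 1  {7} 1
  2 to go: {5,6} 1  {6,7} 2
  3 to go: {5,6,7} 3
  4 to go: {4,5,6,7} 3
  5 to go: {3,4,5,6,7} 3
  6 to go: {2,3,4,5,6,7} 3
  if 0:x drops first: 3 orders

3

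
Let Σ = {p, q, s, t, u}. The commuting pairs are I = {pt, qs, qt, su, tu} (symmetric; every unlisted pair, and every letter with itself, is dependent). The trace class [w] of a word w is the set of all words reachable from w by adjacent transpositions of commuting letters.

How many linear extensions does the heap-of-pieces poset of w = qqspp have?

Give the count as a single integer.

piece 0:q — minimal
piece 1:q rests on {0:q}
piece 2:s — minimal
piece 3:p rests on {1:q, 2:s}
piece 4:p rests on {3:p}
minimal pieces: {0:q, 2:s}
ways to finish when only these pieces remain (= sum over removing one remaining piece with nothing left below it):
  1 left: {4}→1
  2 left: {3,4}→1
  3 left: {1,3,4}→1  {2,3,4}→1
  placing 0:q first → 2 extensions
  placing 2:s first → 1 extensions
total linear extensions = 3

3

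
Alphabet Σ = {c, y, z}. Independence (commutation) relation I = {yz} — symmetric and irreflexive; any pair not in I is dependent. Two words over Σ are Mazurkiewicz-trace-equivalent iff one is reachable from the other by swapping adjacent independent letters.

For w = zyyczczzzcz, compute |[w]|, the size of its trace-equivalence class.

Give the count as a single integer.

drop 0:z onto floor
drop 1:y onto floor
drop 2:y onto {1:y}
drop 3:c onto {0:z, 2:y}
drop 4:z onto {3:c}
drop 5:c onto {4:z}
drop 6:z onto {5:c}
drop 7:z onto {6:z}
drop 8:z onto {7:z}
drop 9:c onto {8:z}
drop 10:z onto {9:c}
ground layer = {0:z, 1:y}
drop-orders for the pieces not yet dropped (sum over which currently-grounded one goes next):
  1 to go: {10} 1
  2 to go: {9,10} 1
  3 to go: {8,9,10} 1
  4 to go: {7,8,9,10} 1
  5 to go: {6,7,8,9,10} 1
  6 to go: {5,6,7,8,9,10} 1
  7 to go: {4,5,6,7,8,9,10} 1
  8 to go: {3,4,5,6,7,8,9,10} 1
  9 to go: {0,3,4,5,6,7,8,9,10} 1  {2,3,4,5,6,7,8,9,10} 1
  if 0:z drops first: 1 orders
  if 1:y drops first: 2 orders
heap linearizations: 3

3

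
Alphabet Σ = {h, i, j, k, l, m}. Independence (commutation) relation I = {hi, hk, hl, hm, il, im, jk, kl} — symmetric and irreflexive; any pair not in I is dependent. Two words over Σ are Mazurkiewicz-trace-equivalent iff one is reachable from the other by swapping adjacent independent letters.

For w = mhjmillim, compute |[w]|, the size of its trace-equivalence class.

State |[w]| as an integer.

30

#0=m has no predecessor
#1=h has no predecessor
#2=j depends on [0:m, 1:h]
#3=m depends on [2:j]
#4=i depends on [2:j]
#5=l depends on [3:m]
#6=l depends on [5:l]
#7=i depends on [4:i]
#8=m depends on [6:l]
sources: [0:m, 1:h]
N(rest) = Σ N(rest − s) over sources s of rest; N(one piece) = 1:
  size 1 → [7]=1  [8]=1
  size 2 → [4,7]=1  [6,8]=1  [7,8]=2
  size 3 → [4,7,8]=3  [5,6,8]=1  [6,7,8]=3
  size 4 → [3,5,6,8]=1  [4,6,7,8]=6  [5,6,7,8]=4
  size 5 → [3,5,6,7,8]=5  [4,5,6,7,8]=10
  size 6 → [3,4,5,6,7,8]=15
  size 7 → [2,3,4,5,6,7,8]=15
  first=0(m) contributes 15
  first=1(h) contributes 15
|[w]| = 30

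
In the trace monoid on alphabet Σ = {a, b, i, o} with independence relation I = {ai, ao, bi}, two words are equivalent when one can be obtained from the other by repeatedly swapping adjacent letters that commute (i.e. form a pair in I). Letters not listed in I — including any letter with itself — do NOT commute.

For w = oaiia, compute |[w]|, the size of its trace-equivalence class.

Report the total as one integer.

10

drop 0:o onto floor
drop 1:a onto floor
drop 2:i onto {0:o}
drop 3:i onto {2:i}
drop 4:a onto {1:a}
ground layer = {0:o, 1:a}
drop-orders for the pieces not yet dropped (sum over which currently-grounded one goes next):
  1 to go: {3} 1  {4} 1
  2 to go: {1,4} 1  {2,3} 1  {3,4} 2
  3 to go: {0,2,3} 1  {1,3,4} 3  {2,3,4} 3
  if 0:o drops first: 6 orders
  if 1:a drops first: 4 orders
heap linearizations: 10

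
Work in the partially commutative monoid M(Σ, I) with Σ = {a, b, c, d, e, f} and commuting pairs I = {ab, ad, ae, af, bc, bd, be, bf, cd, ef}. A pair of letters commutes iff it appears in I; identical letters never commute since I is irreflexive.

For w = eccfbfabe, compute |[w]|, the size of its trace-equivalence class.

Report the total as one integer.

432

#0=e has no predecessor
#1=c depends on [0:e]
#2=c depends on [1:c]
#3=f depends on [2:c]
#4=b has no predecessor
#5=f depends on [3:f]
#6=a depends on [2:c]
#7=b depends on [4:b]
#8=e depends on [2:c]
sources: [0:e, 4:b]
N(rest) = Σ N(rest − s) over sources s of rest; N(one piece) = 1:
  size 1 → [5]=1  [6]=1  [7]=1  [8]=1
  size 2 → [3,5]=1  [4,7]=1  [5,6]=2  [5,7]=2  [5,8]=2  [6,7]=2  [6,8]=2  [7,8]=2
  size 3 → [3,5,6]=3  [3,5,7]=3  [3,5,8]=3  [4,5,7]=3  [4,6,7]=3  [4,7,8]=3  [5,6,7]=6  [5,6,8]=6  [5,7,8]=6  [6,7,8]=6
  size 4 → [3,4,5,7]=6  [3,5,6,7]=12  [3,5,6,8]=12  [3,5,7,8]=12  [4,5,6,7]=12  [4,5,7,8]=12  [4,6,7,8]=12  [5,6,7,8]=24
  size 5 → [2,3,5,6,8]=12  [3,4,5,6,7]=30  [3,4,5,7,8]=30  [3,5,6,7,8]=60  [4,5,6,7,8]=60
  size 6 → [1,2,3,5,6,8]=12  [2,3,5,6,7,8]=72  [3,4,5,6,7,8]=180
  size 7 → [0,1,2,3,5,6,8]=12  [1,2,3,5,6,7,8]=84  [2,3,4,5,6,7,8]=252
  first=0(e) contributes 336
  first=4(b) contributes 96
|[w]| = 432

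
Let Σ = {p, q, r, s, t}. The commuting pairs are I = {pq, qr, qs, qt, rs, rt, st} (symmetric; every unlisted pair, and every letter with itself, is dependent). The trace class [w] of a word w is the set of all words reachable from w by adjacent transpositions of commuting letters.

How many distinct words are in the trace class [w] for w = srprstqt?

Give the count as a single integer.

drop 0:s onto floor
drop 1:r onto floor
drop 2:p onto {0:s, 1:r}
drop 3:r onto {2:p}
drop 4:s onto {2:p}
drop 5:t onto {2:p}
drop 6:q onto floor
drop 7:t onto {5:t}
ground layer = {0:s, 1:r, 6:q}
drop-orders for the pieces not yet dropped (sum over which currently-grounded one goes next):
  1 to go: {3} 1  {4} 1  {6} 1  {7} 1
  2 to go: {3,4} 2  {3,6} 2  {3,7} 2  {4,6} 2  {4,7} 2  {5,7} 1  {6,7} 2
  3 to go: {3,4,6} 6  {3,4,7} 6  {3,5,7} 3  {3,6,7} 6  {4,5,7} 3  {4,6,7} 6  {5,6,7} 3
  4 to go: {3,4,5,7} 12  {3,4,6,7} 24  {3,5,6,7} 12  {4,5,6,7} 12
  5 to go: {2,3,4,5,7} 12  {3,4,5,6,7} 60
  6 to go: {0,2,3,4,5,7} 12  {1,2,3,4,5,7} 12  {2,3,4,5,6,7} 72
  if 0:s drops first: 84 orders
  if 1:r drops first: 84 orders
  if 6:q drops first: 24 orders
heap linearizations: 192

192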